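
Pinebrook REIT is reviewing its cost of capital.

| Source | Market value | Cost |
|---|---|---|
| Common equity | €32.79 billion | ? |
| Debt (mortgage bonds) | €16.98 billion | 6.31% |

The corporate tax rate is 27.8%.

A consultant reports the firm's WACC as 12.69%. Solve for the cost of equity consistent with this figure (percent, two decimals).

Total capital V = 32.79 + 16.98 = 49.77.
Equity weight = 32.79/49.77 = 0.6588.
Mortgage bonds weight = 16.98/49.77 = 0.3412.
Debt contribution = 0.3412 × 6.31% × (1 − 27.8%) = 1.5543%.
Required equity contribution = 12.69% − 1.5543% = 11.1357%.
Re = 11.1357% / 0.6588 = 16.9022%.

16.90%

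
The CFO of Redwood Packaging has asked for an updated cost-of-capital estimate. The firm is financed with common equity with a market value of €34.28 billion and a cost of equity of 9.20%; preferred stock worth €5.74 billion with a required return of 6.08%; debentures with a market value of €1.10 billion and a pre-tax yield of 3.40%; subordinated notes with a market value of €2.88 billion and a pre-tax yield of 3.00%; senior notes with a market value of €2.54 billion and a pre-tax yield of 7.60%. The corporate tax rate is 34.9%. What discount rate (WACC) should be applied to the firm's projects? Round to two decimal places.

7.97%

Total capital V = 34.28 + 5.74 + 1.1 + 2.88 + 2.54 = 46.54.
Equity: weight = 34.28/46.54 = 0.7366; cost = 9.2%.
Preferred: weight = 5.74/46.54 = 0.1233; cost = 6.08%.
Debentures: weight = 1.1/46.54 = 0.0236; after-tax cost = 3.4% × (1 − 34.9%) = 2.2134%.
Subordinated notes: weight = 2.88/46.54 = 0.0619; after-tax cost = 3% × (1 − 34.9%) = 1.9530%.
Senior notes: weight = 2.54/46.54 = 0.0546; after-tax cost = 7.6% × (1 − 34.9%) = 4.9476%.
WACC = 0.7366 × 9.2000% + 0.1233 × 6.0800% + 0.0236 × 2.2134% + 0.0619 × 1.9530% + 0.0546 × 4.9476% = 7.9695%.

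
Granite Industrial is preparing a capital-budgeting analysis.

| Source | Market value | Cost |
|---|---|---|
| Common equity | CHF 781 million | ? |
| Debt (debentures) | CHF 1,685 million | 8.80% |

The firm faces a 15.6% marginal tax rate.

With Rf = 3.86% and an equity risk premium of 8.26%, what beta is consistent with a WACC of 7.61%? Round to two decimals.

Total capital V = 781 + 1685 = 2466.
Equity weight = 781/2466 = 0.3167.
Debentures weight = 1685/2466 = 0.6833.
Debt contribution = 0.6833 × 8.8% × (1 − 15.6%) = 5.0750%.
Required equity contribution = 7.61% − 5.0750% = 2.5350%  ⇒  Re = 8.0044%.
CAPM: 8.0044% = 3.86% + β × 8.26%  ⇒  β = 0.5017.

0.50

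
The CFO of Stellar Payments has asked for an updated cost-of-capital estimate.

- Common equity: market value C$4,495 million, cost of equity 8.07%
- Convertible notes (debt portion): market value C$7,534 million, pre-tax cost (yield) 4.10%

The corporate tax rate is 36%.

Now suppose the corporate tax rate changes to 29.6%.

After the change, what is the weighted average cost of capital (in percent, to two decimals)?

After the change:
Total capital V = 4495 + 7534 = 12029.
Equity: weight = 4495/12029 = 0.3737; cost = 8.07%.
Convertible notes (debt portion): weight = 7534/12029 = 0.6263; after-tax cost = 4.1% × (1 − 29.6%) = 2.8864%.
WACC = 0.3737 × 8.0700% + 0.6263 × 2.8864% = 4.8234%.

4.82%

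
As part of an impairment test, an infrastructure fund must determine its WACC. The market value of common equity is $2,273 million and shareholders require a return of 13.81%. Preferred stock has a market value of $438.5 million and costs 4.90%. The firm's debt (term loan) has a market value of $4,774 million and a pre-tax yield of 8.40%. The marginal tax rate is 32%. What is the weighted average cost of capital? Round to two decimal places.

8.12%

Total capital V = 2273 + 438.5 + 4774 = 7485.5.
Equity: weight = 2273/7485.5 = 0.3037; cost = 13.81%.
Preferred: weight = 438.5/7485.5 = 0.0586; cost = 4.9%.
Term loan: weight = 4774/7485.5 = 0.6378; after-tax cost = 8.4% × (1 − 32%) = 5.7120%.
WACC = 0.3037 × 13.8100% + 0.0586 × 4.9000% + 0.6378 × 5.7120% = 8.1234%.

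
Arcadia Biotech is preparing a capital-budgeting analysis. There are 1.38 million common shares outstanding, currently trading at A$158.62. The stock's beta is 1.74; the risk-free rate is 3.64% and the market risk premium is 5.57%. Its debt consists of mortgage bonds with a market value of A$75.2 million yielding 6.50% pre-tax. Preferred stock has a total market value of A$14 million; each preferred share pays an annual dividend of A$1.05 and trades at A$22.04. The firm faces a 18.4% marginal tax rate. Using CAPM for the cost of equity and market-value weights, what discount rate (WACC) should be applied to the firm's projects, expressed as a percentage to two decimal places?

10.98%

Cost of equity via CAPM: Re = 3.64% + 1.74 × 5.57% = 13.3318%.
Cost of preferred: Rp = 1.05 / 22.04 = 4.7641%.
Market value of equity E = 158.62 × 1.38m = 218.8956m.
Total capital V = 218.8956 + 14 + 75.2 = 308.0956.
Equity: weight = 218.8956/308.0956 = 0.7105; cost = 13.3318%.
Preferred: weight = 14/308.0956 = 0.0454; cost = 4.7641%.
Mortgage bonds: weight = 75.2/308.0956 = 0.2441; after-tax cost = 6.5% × (1 − 18.4%) = 5.3040%.
WACC = 0.7105 × 13.3318% + 0.0454 × 4.7641% + 0.2441 × 5.3040% = 10.9831%.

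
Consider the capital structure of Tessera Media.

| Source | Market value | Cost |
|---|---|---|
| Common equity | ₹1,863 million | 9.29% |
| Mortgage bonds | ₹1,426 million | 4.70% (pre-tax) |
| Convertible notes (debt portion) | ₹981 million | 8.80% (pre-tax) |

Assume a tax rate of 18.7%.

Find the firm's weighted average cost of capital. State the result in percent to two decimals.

6.97%

Total capital V = 1863 + 1426 + 981 = 4270.
Equity: weight = 1863/4270 = 0.4363; cost = 9.29%.
Mortgage bonds: weight = 1426/4270 = 0.3340; after-tax cost = 4.7% × (1 − 18.7%) = 3.8211%.
Convertible notes (debt portion): weight = 981/4270 = 0.2297; after-tax cost = 8.8% × (1 − 18.7%) = 7.1544%.
WACC = 0.4363 × 9.2900% + 0.3340 × 3.8211% + 0.2297 × 7.1544% = 6.9730%.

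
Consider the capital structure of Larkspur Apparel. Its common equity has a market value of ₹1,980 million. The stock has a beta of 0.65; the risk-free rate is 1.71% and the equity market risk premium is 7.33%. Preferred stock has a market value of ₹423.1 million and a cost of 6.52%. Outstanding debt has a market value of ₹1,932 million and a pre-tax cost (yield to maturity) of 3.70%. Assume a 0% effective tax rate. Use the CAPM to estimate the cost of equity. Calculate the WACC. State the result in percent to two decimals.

Cost of equity via CAPM: Re = 1.71% + 0.65 × 7.33% = 6.4745%.
Total capital V = 1980 + 423.1 + 1932 = 4335.1.
Equity: weight = 1980/4335.1 = 0.4567; cost = 6.4745%.
Preferred: weight = 423.1/4335.1 = 0.0976; cost = 6.52%.
Debt: weight = 1932/4335.1 = 0.4457; after-tax cost = 3.7% × (1 − 0%) = 3.7000%.
WACC = 0.4567 × 6.4745% + 0.0976 × 6.5200% + 0.4457 × 3.7000% = 5.2424%.

5.24%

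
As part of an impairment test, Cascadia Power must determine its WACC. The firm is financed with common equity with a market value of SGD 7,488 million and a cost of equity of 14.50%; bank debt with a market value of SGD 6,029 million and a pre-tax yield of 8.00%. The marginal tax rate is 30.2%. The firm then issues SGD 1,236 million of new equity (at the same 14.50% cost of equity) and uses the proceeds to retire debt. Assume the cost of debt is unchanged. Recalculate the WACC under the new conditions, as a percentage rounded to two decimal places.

After the change:
Total capital V = 8724 + 4793 = 13517.
Equity: weight = 8724/13517 = 0.6454; cost = 14.5%.
Bank debt: weight = 4793/13517 = 0.3546; after-tax cost = 8% × (1 − 30.2%) = 5.5840%.
WACC = 0.6454 × 14.5000% + 0.3546 × 5.5840% = 11.3385%.

11.34%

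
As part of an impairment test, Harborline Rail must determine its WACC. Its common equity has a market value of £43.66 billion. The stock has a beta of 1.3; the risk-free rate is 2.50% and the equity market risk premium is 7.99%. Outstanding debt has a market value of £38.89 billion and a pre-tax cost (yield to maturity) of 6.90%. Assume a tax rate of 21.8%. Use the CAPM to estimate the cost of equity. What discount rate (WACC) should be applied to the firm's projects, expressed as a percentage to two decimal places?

9.36%

Cost of equity via CAPM: Re = 2.5% + 1.3 × 7.99% = 12.8870%.
Total capital V = 43.66 + 38.89 = 82.55.
Equity: weight = 43.66/82.55 = 0.5289; cost = 12.887%.
Debt: weight = 38.89/82.55 = 0.4711; after-tax cost = 6.9% × (1 − 21.8%) = 5.3958%.
WACC = 0.5289 × 12.8870% + 0.4711 × 5.3958% = 9.3578%.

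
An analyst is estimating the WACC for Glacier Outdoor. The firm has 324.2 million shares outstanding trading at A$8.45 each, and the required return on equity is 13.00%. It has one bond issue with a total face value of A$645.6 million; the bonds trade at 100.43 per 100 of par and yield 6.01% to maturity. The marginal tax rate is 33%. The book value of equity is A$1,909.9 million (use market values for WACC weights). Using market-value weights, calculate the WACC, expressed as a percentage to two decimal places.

11.28%

Market value of equity E = 8.45 × 324.2m = 2739.49m. Market value of debt D = 645.6m × 100.43/100 = 648.37608m.
Total capital V = 2739.49 + 648.37608 = 3387.86608.
Equity: weight = 2739.49/3387.86608 = 0.8086; cost = 13%.
Bonds outstanding: weight = 648.37608/3387.86608 = 0.1914; after-tax cost = 6.01% × (1 − 33%) = 4.0267%.
WACC = 0.8086 × 13.0000% + 0.1914 × 4.0267% = 11.2827%.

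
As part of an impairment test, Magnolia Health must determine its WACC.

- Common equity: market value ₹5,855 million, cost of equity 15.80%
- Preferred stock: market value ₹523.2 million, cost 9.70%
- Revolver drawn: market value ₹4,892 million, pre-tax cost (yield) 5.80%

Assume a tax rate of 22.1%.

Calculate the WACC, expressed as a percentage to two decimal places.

10.62%

Total capital V = 5855 + 523.2 + 4892 = 11270.2.
Equity: weight = 5855/11270.2 = 0.5195; cost = 15.8%.
Preferred: weight = 523.2/11270.2 = 0.0464; cost = 9.7%.
Revolver drawn: weight = 4892/11270.2 = 0.4341; after-tax cost = 5.8% × (1 − 22.1%) = 4.5182%.
WACC = 0.5195 × 15.8000% + 0.0464 × 9.7000% + 0.4341 × 4.5182% = 10.6198%.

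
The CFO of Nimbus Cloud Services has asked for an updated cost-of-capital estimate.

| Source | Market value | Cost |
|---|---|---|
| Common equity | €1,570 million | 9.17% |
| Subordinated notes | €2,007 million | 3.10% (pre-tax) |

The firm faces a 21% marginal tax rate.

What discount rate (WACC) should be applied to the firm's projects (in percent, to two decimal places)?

5.40%

Total capital V = 1570 + 2007 = 3577.
Equity: weight = 1570/3577 = 0.4389; cost = 9.17%.
Subordinated notes: weight = 2007/3577 = 0.5611; after-tax cost = 3.1% × (1 − 21%) = 2.4490%.
WACC = 0.4389 × 9.1700% + 0.5611 × 2.4490% = 5.3989%.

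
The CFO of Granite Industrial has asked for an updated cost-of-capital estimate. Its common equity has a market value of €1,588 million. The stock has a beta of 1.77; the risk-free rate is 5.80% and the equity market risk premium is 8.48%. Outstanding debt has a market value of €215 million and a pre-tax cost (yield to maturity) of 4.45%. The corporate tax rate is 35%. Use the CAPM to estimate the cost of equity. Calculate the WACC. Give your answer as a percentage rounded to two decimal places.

18.67%

Cost of equity via CAPM: Re = 5.8% + 1.77 × 8.48% = 20.8096%.
Total capital V = 1588 + 215 = 1803.
Equity: weight = 1588/1803 = 0.8808; cost = 20.8096%.
Debt: weight = 215/1803 = 0.1192; after-tax cost = 4.45% × (1 − 35%) = 2.8925%.
WACC = 0.8808 × 20.8096% + 0.1192 × 2.8925% = 18.6731%.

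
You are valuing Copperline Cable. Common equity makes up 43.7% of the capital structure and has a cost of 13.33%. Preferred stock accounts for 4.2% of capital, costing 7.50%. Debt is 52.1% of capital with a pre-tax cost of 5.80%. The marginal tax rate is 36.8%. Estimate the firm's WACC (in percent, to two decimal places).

After-tax cost of debt = 5.8% × (1 − 36.8%) = 3.6656%.
WACC = 0.437 × 13.3300% + 0.042 × 7.5000% + 0.521 × 3.6656% = 8.0500%.

8.05%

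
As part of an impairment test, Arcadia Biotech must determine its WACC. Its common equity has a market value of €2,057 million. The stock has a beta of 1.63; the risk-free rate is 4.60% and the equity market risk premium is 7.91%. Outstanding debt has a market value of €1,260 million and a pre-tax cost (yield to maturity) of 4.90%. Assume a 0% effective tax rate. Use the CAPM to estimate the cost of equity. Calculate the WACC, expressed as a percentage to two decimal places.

Cost of equity via CAPM: Re = 4.6% + 1.63 × 7.91% = 17.4933%.
Total capital V = 2057 + 1260 = 3317.
Equity: weight = 2057/3317 = 0.6201; cost = 17.4933%.
Debt: weight = 1260/3317 = 0.3799; after-tax cost = 4.9% × (1 − 0%) = 4.9000%.
WACC = 0.6201 × 17.4933% + 0.3799 × 4.9000% = 12.7096%.

12.71%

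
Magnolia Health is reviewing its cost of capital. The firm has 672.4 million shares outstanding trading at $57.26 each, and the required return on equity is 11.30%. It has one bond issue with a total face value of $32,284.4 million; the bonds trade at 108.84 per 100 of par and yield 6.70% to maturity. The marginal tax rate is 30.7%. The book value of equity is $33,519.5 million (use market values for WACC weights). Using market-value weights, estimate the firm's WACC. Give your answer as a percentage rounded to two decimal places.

8.12%

Market value of equity E = 57.26 × 672.4m = 38501.624m. Market value of debt D = 32284.4m × 108.84/100 = 35138.34096m.
Total capital V = 38501.624 + 35138.34096 = 73639.96496.
Equity: weight = 38501.624/73639.96496 = 0.5228; cost = 11.3%.
Bonds outstanding: weight = 35138.34096/73639.96496 = 0.4772; after-tax cost = 6.7% × (1 − 30.7%) = 4.6431%.
WACC = 0.5228 × 11.3000% + 0.4772 × 4.6431% = 8.1236%.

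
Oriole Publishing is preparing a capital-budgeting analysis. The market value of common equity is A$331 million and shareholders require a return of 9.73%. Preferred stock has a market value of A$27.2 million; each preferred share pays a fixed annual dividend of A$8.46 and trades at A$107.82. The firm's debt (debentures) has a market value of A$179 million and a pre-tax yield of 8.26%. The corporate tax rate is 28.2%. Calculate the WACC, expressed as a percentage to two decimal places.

Cost of preferred: Rp = 8.46 / 107.82 = 7.8464%.
Total capital V = 331 + 27.2 + 179 = 537.2.
Equity: weight = 331/537.2 = 0.6162; cost = 9.73%.
Preferred: weight = 27.2/537.2 = 0.0506; cost = 7.8464%.
Debentures: weight = 179/537.2 = 0.3332; after-tax cost = 8.26% × (1 − 28.2%) = 5.9307%.
WACC = 0.6162 × 9.7300% + 0.0506 × 7.8464% + 0.3332 × 5.9307% = 8.3687%.

8.37%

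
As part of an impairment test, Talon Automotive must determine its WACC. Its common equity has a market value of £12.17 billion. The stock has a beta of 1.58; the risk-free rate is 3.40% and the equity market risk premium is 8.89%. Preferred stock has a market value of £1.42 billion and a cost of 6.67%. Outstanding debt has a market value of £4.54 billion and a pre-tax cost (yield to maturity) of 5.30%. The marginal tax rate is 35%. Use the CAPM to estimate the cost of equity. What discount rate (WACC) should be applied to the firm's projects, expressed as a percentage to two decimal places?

Cost of equity via CAPM: Re = 3.4% + 1.58 × 8.89% = 17.4462%.
Total capital V = 12.17 + 1.42 + 4.54 = 18.13.
Equity: weight = 12.17/18.13 = 0.6713; cost = 17.4462%.
Preferred: weight = 1.42/18.13 = 0.0783; cost = 6.67%.
Debt: weight = 4.54/18.13 = 0.2504; after-tax cost = 5.3% × (1 − 35%) = 3.4450%.
WACC = 0.6713 × 17.4462% + 0.0783 × 6.6700% + 0.2504 × 3.4450% = 13.0961%.

13.10%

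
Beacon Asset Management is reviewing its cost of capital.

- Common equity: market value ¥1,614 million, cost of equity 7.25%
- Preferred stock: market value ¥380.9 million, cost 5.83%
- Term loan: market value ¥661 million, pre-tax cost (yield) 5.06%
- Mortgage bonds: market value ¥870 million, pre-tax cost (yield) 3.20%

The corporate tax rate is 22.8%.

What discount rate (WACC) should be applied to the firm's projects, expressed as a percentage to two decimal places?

5.29%

Total capital V = 1614 + 380.9 + 661 + 870 = 3525.9.
Equity: weight = 1614/3525.9 = 0.4578; cost = 7.25%.
Preferred: weight = 380.9/3525.9 = 0.1080; cost = 5.83%.
Term loan: weight = 661/3525.9 = 0.1875; after-tax cost = 5.06% × (1 − 22.8%) = 3.9063%.
Mortgage bonds: weight = 870/3525.9 = 0.2467; after-tax cost = 3.2% × (1 − 22.8%) = 2.4704%.
WACC = 0.4578 × 7.2500% + 0.1080 × 5.8300% + 0.1875 × 3.9063% + 0.2467 × 2.4704% = 5.2904%.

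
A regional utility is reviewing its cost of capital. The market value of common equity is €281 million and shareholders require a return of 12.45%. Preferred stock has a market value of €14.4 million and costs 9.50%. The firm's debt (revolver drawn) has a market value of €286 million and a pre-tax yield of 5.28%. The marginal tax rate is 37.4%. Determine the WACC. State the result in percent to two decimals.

Total capital V = 281 + 14.4 + 286 = 581.4.
Equity: weight = 281/581.4 = 0.4833; cost = 12.45%.
Preferred: weight = 14.4/581.4 = 0.0248; cost = 9.5%.
Revolver drawn: weight = 286/581.4 = 0.4919; after-tax cost = 5.28% × (1 − 37.4%) = 3.3053%.
WACC = 0.4833 × 12.4500% + 0.0248 × 9.5000% + 0.4919 × 3.3053% = 7.8785%.

7.88%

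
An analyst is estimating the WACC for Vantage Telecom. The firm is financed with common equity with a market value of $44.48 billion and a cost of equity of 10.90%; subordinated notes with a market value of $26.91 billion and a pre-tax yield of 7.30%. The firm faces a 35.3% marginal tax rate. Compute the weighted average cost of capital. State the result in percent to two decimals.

8.57%

Total capital V = 44.48 + 26.91 = 71.39.
Equity: weight = 44.48/71.39 = 0.6231; cost = 10.9%.
Subordinated notes: weight = 26.91/71.39 = 0.3769; after-tax cost = 7.3% × (1 − 35.3%) = 4.7231%.
WACC = 0.6231 × 10.9000% + 0.3769 × 4.7231% = 8.5717%.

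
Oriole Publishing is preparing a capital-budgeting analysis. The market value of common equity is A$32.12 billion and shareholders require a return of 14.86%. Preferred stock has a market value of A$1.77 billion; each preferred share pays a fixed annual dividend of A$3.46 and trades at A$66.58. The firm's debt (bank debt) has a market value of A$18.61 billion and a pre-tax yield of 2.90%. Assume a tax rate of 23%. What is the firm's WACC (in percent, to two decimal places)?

Cost of preferred: Rp = 3.46 / 66.58 = 5.1968%.
Total capital V = 32.12 + 1.77 + 18.61 = 52.5.
Equity: weight = 32.12/52.5 = 0.6118; cost = 14.86%.
Preferred: weight = 1.77/52.5 = 0.0337; cost = 5.1968%.
Bank debt: weight = 18.61/52.5 = 0.3545; after-tax cost = 2.9% × (1 − 23%) = 2.2330%.
WACC = 0.6118 × 14.8600% + 0.0337 × 5.1968% + 0.3545 × 2.2330% = 10.0582%.

10.06%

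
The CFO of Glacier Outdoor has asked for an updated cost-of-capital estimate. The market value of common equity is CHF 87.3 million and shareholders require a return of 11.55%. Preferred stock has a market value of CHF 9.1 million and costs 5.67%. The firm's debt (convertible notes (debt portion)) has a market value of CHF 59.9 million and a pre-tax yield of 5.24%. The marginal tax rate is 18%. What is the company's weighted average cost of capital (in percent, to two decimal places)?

8.43%

Total capital V = 87.3 + 9.1 + 59.9 = 156.3.
Equity: weight = 87.3/156.3 = 0.5585; cost = 11.55%.
Preferred: weight = 9.1/156.3 = 0.0582; cost = 5.67%.
Convertible notes (debt portion): weight = 59.9/156.3 = 0.3832; after-tax cost = 5.24% × (1 − 18%) = 4.2968%.
WACC = 0.5585 × 11.5500% + 0.0582 × 5.6700% + 0.3832 × 4.2968% = 8.4280%.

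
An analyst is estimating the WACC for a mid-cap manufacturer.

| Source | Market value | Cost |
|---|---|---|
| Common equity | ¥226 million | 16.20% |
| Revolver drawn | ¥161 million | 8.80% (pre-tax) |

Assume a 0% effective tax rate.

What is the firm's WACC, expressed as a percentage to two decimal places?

13.12%

Total capital V = 226 + 161 = 387.
Equity: weight = 226/387 = 0.5840; cost = 16.2%.
Revolver drawn: weight = 161/387 = 0.4160; after-tax cost = 8.8% × (1 − 0%) = 8.8000%.
WACC = 0.5840 × 16.2000% + 0.4160 × 8.8000% = 13.1214%.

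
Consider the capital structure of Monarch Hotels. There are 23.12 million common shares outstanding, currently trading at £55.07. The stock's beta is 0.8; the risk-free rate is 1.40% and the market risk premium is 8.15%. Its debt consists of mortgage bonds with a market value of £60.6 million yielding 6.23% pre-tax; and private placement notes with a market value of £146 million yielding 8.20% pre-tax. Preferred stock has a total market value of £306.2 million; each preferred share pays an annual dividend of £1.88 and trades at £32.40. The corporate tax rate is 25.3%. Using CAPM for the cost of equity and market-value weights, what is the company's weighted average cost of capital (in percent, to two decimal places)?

7.30%

Cost of equity via CAPM: Re = 1.4% + 0.8 × 8.15% = 7.9200%.
Cost of preferred: Rp = 1.88 / 32.4 = 5.8025%.
Market value of equity E = 55.07 × 23.12m = 1273.2184m.
Total capital V = 1273.2184 + 306.2 + 60.6 + 146 = 1786.0184.
Equity: weight = 1273.2184/1786.0184 = 0.7129; cost = 7.92%.
Preferred: weight = 306.2/1786.0184 = 0.1714; cost = 5.8025%.
Mortgage bonds: weight = 60.6/1786.0184 = 0.0339; after-tax cost = 6.23% × (1 − 25.3%) = 4.6538%.
Private placement notes: weight = 146/1786.0184 = 0.0817; after-tax cost = 8.2% × (1 − 25.3%) = 6.1254%.
WACC = 0.7129 × 7.9200% + 0.1714 × 5.8025% + 0.0339 × 4.6538% + 0.0817 × 6.1254% = 7.2994%.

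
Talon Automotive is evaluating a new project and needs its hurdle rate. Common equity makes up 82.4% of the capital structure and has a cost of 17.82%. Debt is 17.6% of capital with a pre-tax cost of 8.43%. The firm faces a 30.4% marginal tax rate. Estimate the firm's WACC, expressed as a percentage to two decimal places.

15.72%

After-tax cost of debt = 8.43% × (1 − 30.4%) = 5.8673%.
WACC = 0.824 × 17.8200% + 0.176 × 5.8673% = 15.7163%.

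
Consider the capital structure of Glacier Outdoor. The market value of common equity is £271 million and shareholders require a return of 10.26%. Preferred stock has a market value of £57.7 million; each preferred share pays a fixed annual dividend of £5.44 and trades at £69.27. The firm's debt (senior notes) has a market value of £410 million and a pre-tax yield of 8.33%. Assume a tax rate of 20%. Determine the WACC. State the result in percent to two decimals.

Cost of preferred: Rp = 5.44 / 69.27 = 7.8533%.
Total capital V = 271 + 57.7 + 410 = 738.7.
Equity: weight = 271/738.7 = 0.3669; cost = 10.26%.
Preferred: weight = 57.7/738.7 = 0.0781; cost = 7.8533%.
Senior notes: weight = 410/738.7 = 0.5550; after-tax cost = 8.33% × (1 − 20%) = 6.6640%.
WACC = 0.3669 × 10.2600% + 0.0781 × 7.8533% + 0.5550 × 6.6640% = 8.0761%.

8.08%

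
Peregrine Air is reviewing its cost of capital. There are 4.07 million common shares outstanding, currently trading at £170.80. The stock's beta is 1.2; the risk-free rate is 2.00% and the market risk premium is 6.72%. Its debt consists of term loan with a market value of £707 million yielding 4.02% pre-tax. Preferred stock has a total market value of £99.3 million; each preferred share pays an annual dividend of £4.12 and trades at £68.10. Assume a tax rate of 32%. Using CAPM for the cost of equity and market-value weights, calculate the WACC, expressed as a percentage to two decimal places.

6.35%

Cost of equity via CAPM: Re = 2.0% + 1.2 × 6.72% = 10.0640%.
Cost of preferred: Rp = 4.12 / 68.1 = 6.0499%.
Market value of equity E = 170.8 × 4.07m = 695.156m.
Total capital V = 695.156 + 99.3 + 707 = 1501.456.
Equity: weight = 695.156/1501.456 = 0.4630; cost = 10.064%.
Preferred: weight = 99.3/1501.456 = 0.0661; cost = 6.0499%.
Term loan: weight = 707/1501.456 = 0.4709; after-tax cost = 4.02% × (1 − 32%) = 2.7336%.
WACC = 0.4630 × 10.0640% + 0.0661 × 6.0499% + 0.4709 × 2.7336% = 6.3468%.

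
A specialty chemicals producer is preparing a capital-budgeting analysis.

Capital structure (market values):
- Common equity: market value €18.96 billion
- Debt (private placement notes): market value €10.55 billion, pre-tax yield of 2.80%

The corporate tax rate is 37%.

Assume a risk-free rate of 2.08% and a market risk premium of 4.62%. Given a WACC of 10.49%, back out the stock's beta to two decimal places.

2.87

Total capital V = 18.96 + 10.55 = 29.51.
Equity weight = 18.96/29.51 = 0.6425.
Private placement notes weight = 10.55/29.51 = 0.3575.
Debt contribution = 0.3575 × 2.8% × (1 − 37%) = 0.6306%.
Required equity contribution = 10.49% − 0.6306% = 9.8594%  ⇒  Re = 15.3454%.
CAPM: 15.3454% = 2.08% + β × 4.62%  ⇒  β = 2.8713.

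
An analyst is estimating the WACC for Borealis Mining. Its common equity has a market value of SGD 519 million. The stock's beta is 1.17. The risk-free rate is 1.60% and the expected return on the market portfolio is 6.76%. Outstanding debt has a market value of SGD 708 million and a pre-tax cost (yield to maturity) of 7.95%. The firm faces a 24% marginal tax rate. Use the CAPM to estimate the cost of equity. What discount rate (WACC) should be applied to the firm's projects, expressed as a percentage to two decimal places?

6.72%

Market risk premium = 6.76% − 1.6% = 5.16%.
Cost of equity via CAPM: Re = 1.6% + 1.17 × 5.16% = 7.6372%.
Total capital V = 519 + 708 = 1227.
Equity: weight = 519/1227 = 0.4230; cost = 7.6372%.
Debt: weight = 708/1227 = 0.5770; after-tax cost = 7.95% × (1 − 24%) = 6.0420%.
WACC = 0.4230 × 7.6372% + 0.5770 × 6.0420% = 6.7167%.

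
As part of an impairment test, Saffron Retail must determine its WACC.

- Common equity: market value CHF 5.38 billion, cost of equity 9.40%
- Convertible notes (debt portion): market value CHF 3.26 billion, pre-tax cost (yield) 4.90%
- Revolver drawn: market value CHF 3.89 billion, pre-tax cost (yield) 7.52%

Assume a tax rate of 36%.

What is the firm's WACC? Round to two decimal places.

6.35%

Total capital V = 5.38 + 3.26 + 3.89 = 12.53.
Equity: weight = 5.38/12.53 = 0.4294; cost = 9.4%.
Convertible notes (debt portion): weight = 3.26/12.53 = 0.2602; after-tax cost = 4.9% × (1 − 36%) = 3.1360%.
Revolver drawn: weight = 3.89/12.53 = 0.3105; after-tax cost = 7.52% × (1 − 36%) = 4.8128%.
WACC = 0.4294 × 9.4000% + 0.2602 × 3.1360% + 0.3105 × 4.8128% = 6.3461%.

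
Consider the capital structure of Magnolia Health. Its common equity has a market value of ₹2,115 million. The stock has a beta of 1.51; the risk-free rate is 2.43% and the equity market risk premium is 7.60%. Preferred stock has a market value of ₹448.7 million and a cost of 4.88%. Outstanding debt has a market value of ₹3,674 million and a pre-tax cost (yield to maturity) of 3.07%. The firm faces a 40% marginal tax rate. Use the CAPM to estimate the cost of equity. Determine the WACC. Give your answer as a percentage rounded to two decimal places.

6.15%

Cost of equity via CAPM: Re = 2.43% + 1.51 × 7.6% = 13.9060%.
Total capital V = 2115 + 448.7 + 3674 = 6237.7.
Equity: weight = 2115/6237.7 = 0.3391; cost = 13.906%.
Preferred: weight = 448.7/6237.7 = 0.0719; cost = 4.88%.
Debt: weight = 3674/6237.7 = 0.5890; after-tax cost = 3.07% × (1 − 40%) = 1.8420%.
WACC = 0.3391 × 13.9060% + 0.0719 × 4.8800% + 0.5890 × 1.8420% = 6.1510%.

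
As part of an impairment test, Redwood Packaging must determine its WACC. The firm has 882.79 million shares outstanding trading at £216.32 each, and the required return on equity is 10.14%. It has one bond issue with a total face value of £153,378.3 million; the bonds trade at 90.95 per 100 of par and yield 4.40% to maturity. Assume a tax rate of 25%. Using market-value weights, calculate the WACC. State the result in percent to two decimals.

7.25%

Market value of equity E = 216.32 × 882.79m = 190965.1328m. Market value of debt D = 153378.3m × 90.95/100 = 139497.56385m.
Total capital V = 190965.1328 + 139497.56385 = 330462.69665.
Equity: weight = 190965.1328/330462.69665 = 0.5779; cost = 10.14%.
Bonds outstanding: weight = 139497.56385/330462.69665 = 0.4221; after-tax cost = 4.4% × (1 − 25%) = 3.3000%.
WACC = 0.5779 × 10.1400% + 0.4221 × 3.3000% = 7.2526%.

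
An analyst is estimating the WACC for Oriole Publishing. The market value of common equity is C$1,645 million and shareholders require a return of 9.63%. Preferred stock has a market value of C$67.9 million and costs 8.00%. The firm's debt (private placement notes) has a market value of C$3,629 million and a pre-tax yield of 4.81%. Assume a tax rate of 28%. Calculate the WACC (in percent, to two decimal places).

5.42%

Total capital V = 1645 + 67.9 + 3629 = 5341.9.
Equity: weight = 1645/5341.9 = 0.3079; cost = 9.63%.
Preferred: weight = 67.9/5341.9 = 0.0127; cost = 8%.
Private placement notes: weight = 3629/5341.9 = 0.6793; after-tax cost = 4.81% × (1 − 28%) = 3.4632%.
WACC = 0.3079 × 9.6300% + 0.0127 × 8.0000% + 0.6793 × 3.4632% = 5.4199%.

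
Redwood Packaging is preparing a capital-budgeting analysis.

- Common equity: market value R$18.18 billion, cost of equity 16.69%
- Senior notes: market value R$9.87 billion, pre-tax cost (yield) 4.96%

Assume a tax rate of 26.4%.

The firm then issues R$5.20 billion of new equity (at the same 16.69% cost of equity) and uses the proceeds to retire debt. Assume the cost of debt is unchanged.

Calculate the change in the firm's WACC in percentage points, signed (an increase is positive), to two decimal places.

+2.42 pp

Current WACC:
Total capital V = 18.18 + 9.87 = 28.05.
Equity: weight = 18.18/28.05 = 0.6481; cost = 16.69%.
Senior notes: weight = 9.87/28.05 = 0.3519; after-tax cost = 4.96% × (1 − 26.4%) = 3.6506%.
WACC = 0.6481 × 16.6900% + 0.3519 × 3.6506% = 12.1018%.
After the change:
Total capital V = 23.38 + 4.67 = 28.05.
Equity: weight = 23.38/28.05 = 0.8335; cost = 16.69%.
Senior notes: weight = 4.67/28.05 = 0.1665; after-tax cost = 4.96% × (1 − 26.4%) = 3.6506%.
WACC = 0.8335 × 16.6900% + 0.1665 × 3.6506% = 14.5191%.
Change in WACC = 14.5191% − 12.1018% = 2.4173 pp.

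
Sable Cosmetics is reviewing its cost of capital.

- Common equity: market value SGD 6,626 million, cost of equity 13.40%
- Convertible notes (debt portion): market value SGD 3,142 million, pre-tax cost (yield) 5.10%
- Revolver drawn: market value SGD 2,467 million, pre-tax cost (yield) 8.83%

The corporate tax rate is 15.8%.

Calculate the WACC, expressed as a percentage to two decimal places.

Total capital V = 6626 + 3142 + 2467 = 12235.
Equity: weight = 6626/12235 = 0.5416; cost = 13.4%.
Convertible notes (debt portion): weight = 3142/12235 = 0.2568; after-tax cost = 5.1% × (1 − 15.8%) = 4.2942%.
Revolver drawn: weight = 2467/12235 = 0.2016; after-tax cost = 8.83% × (1 − 15.8%) = 7.4349%.
WACC = 0.5416 × 13.4000% + 0.2568 × 4.2942% + 0.2016 × 7.4349% = 9.8588%.

9.86%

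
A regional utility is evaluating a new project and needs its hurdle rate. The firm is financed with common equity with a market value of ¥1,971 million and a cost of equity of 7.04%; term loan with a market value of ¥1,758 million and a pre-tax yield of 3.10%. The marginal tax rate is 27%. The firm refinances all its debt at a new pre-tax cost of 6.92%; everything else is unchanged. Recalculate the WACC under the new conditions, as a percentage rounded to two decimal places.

After the change:
Total capital V = 1971 + 1758 = 3729.
Equity: weight = 1971/3729 = 0.5286; cost = 7.04%.
Term loan: weight = 1758/3729 = 0.4714; after-tax cost = 6.92% × (1 − 27%) = 5.0516%.
WACC = 0.5286 × 7.0400% + 0.4714 × 5.0516% = 6.1026%.

6.10%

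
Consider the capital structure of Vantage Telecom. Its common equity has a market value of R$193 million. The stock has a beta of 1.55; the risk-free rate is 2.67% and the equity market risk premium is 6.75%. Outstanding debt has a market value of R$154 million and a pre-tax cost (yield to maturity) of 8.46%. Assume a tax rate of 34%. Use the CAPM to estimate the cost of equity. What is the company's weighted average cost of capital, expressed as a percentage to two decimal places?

Cost of equity via CAPM: Re = 2.67% + 1.55 × 6.75% = 13.1325%.
Total capital V = 193 + 154 = 347.
Equity: weight = 193/347 = 0.5562; cost = 13.1325%.
Debt: weight = 154/347 = 0.4438; after-tax cost = 8.46% × (1 − 34%) = 5.5836%.
WACC = 0.5562 × 13.1325% + 0.4438 × 5.5836% = 9.7823%.

9.78%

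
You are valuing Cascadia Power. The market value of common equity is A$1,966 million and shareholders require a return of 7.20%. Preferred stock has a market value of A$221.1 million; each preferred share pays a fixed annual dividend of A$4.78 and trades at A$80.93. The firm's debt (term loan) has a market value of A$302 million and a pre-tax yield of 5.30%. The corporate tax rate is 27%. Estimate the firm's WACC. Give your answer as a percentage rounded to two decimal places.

Cost of preferred: Rp = 4.78 / 80.93 = 5.9063%.
Total capital V = 1966 + 221.1 + 302 = 2489.1.
Equity: weight = 1966/2489.1 = 0.7898; cost = 7.2%.
Preferred: weight = 221.1/2489.1 = 0.0888; cost = 5.9063%.
Term loan: weight = 302/2489.1 = 0.1213; after-tax cost = 5.3% × (1 − 27%) = 3.8690%.
WACC = 0.7898 × 7.2000% + 0.0888 × 5.9063% + 0.1213 × 3.8690% = 6.6809%.

6.68%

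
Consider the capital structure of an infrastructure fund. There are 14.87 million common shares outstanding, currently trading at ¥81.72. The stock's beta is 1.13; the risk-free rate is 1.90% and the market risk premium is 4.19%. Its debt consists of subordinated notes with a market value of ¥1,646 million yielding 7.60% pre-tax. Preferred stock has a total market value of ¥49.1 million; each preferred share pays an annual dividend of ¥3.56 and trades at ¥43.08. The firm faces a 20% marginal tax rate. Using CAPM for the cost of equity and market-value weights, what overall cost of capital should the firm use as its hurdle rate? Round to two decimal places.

6.35%

Cost of equity via CAPM: Re = 1.9% + 1.13 × 4.19% = 6.6347%.
Cost of preferred: Rp = 3.56 / 43.08 = 8.2637%.
Market value of equity E = 81.72 × 14.87m = 1215.1764m.
Total capital V = 1215.1764 + 49.1 + 1646 = 2910.2764.
Equity: weight = 1215.1764/2910.2764 = 0.4175; cost = 6.6347%.
Preferred: weight = 49.1/2910.2764 = 0.0169; cost = 8.2637%.
Subordinated notes: weight = 1646/2910.2764 = 0.5656; after-tax cost = 7.6% × (1 − 20%) = 6.0800%.
WACC = 0.4175 × 6.6347% + 0.0169 × 8.2637% + 0.5656 × 6.0800% = 6.3485%.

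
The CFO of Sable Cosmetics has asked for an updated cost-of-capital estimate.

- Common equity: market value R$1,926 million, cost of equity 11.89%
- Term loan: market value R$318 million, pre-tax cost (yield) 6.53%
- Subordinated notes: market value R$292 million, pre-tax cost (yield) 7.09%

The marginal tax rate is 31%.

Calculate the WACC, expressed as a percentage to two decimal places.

Total capital V = 1926 + 318 + 292 = 2536.
Equity: weight = 1926/2536 = 0.7595; cost = 11.89%.
Term loan: weight = 318/2536 = 0.1254; after-tax cost = 6.53% × (1 − 31%) = 4.5057%.
Subordinated notes: weight = 292/2536 = 0.1151; after-tax cost = 7.09% × (1 − 31%) = 4.8921%.
WACC = 0.7595 × 11.8900% + 0.1254 × 4.5057% + 0.1151 × 4.8921% = 10.1583%.

10.16%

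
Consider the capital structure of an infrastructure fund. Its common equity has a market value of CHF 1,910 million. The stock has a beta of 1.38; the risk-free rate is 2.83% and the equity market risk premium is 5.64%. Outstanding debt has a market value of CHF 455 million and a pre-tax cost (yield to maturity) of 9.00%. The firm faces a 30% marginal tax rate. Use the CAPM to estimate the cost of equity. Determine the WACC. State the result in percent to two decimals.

Cost of equity via CAPM: Re = 2.83% + 1.38 × 5.64% = 10.6132%.
Total capital V = 1910 + 455 = 2365.
Equity: weight = 1910/2365 = 0.8076; cost = 10.6132%.
Debt: weight = 455/2365 = 0.1924; after-tax cost = 9% × (1 − 30%) = 6.3000%.
WACC = 0.8076 × 10.6132% + 0.1924 × 6.3000% = 9.7834%.

9.78%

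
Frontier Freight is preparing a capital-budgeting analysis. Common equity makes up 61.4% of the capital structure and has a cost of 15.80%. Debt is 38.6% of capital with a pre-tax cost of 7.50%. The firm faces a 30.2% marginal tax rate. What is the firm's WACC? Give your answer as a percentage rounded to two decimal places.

11.72%

After-tax cost of debt = 7.5% × (1 − 30.2%) = 5.2350%.
WACC = 0.614 × 15.8000% + 0.386 × 5.2350% = 11.7219%.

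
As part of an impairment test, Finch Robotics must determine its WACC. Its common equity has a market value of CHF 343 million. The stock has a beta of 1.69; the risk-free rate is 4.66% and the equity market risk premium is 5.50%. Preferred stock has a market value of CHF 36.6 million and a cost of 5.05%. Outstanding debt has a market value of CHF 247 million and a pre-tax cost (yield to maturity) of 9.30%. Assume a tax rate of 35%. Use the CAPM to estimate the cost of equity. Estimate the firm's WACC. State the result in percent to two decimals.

Cost of equity via CAPM: Re = 4.66% + 1.69 × 5.5% = 13.9550%.
Total capital V = 343 + 36.6 + 247 = 626.6.
Equity: weight = 343/626.6 = 0.5474; cost = 13.955%.
Preferred: weight = 36.6/626.6 = 0.0584; cost = 5.05%.
Debt: weight = 247/626.6 = 0.3942; after-tax cost = 9.3% × (1 − 35%) = 6.0450%.
WACC = 0.5474 × 13.9550% + 0.0584 × 5.0500% + 0.3942 × 6.0450% = 10.3168%.

10.32%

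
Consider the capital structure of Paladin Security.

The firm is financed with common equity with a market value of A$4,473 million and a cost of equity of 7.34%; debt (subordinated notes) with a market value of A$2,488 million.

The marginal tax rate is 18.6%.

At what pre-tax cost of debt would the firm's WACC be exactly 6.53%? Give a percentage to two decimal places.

Total capital V = 4473 + 2488 = 6961.
Equity weight = 4473/6961 = 0.6426.
Subordinated notes weight = 2488/6961 = 0.3574.
Equity contribution = 0.6426 × 7.34% = 4.7165%.
Remaining for debt = 6.53% − 4.7165% = 1.8135%.
Rd × (1 − 18.6%) × 0.3574 = 1.8135%  ⇒  Rd = 6.2331%.

6.23%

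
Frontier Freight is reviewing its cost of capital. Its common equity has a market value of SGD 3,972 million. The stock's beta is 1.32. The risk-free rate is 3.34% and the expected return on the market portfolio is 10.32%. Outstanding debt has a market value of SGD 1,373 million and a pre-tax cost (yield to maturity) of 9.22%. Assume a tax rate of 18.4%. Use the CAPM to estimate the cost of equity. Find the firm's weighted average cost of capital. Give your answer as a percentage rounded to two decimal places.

Market risk premium = 10.32% − 3.34% = 6.98%.
Cost of equity via CAPM: Re = 3.34% + 1.32 × 6.98% = 12.5536%.
Total capital V = 3972 + 1373 = 5345.
Equity: weight = 3972/5345 = 0.7431; cost = 12.5536%.
Debt: weight = 1373/5345 = 0.2569; after-tax cost = 9.22% × (1 − 18.4%) = 7.5235%.
WACC = 0.7431 × 12.5536% + 0.2569 × 7.5235% = 11.2615%.

11.26%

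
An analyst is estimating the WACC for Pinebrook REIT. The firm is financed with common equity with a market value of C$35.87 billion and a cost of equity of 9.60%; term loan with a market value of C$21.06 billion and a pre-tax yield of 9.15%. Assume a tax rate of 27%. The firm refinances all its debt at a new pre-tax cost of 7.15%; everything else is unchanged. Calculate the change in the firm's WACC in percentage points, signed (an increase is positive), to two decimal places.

-0.54 pp

Current WACC:
Total capital V = 35.87 + 21.06 = 56.93.
Equity: weight = 35.87/56.93 = 0.6301; cost = 9.6%.
Term loan: weight = 21.06/56.93 = 0.3699; after-tax cost = 9.15% × (1 − 27%) = 6.6795%.
WACC = 0.6301 × 9.6000% + 0.3699 × 6.6795% = 8.5196%.
After the change:
Total capital V = 35.87 + 21.06 = 56.93.
Equity: weight = 35.87/56.93 = 0.6301; cost = 9.6%.
Term loan: weight = 21.06/56.93 = 0.3699; after-tax cost = 7.15% × (1 − 27%) = 5.2195%.
WACC = 0.6301 × 9.6000% + 0.3699 × 5.2195% = 7.9795%.
Change in WACC = 7.9795% − 8.5196% = -0.5401 pp.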